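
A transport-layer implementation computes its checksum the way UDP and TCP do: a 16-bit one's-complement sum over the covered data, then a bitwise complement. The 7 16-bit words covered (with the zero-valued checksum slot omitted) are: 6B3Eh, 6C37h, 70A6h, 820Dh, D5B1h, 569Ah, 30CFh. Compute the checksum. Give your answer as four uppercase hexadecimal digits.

One's-complement addition (fold any carry out of bit 15 back into bit 0):
  0x6B3E + 0x6C37 = 0x0D775
  0xD775 + 0x70A6 = 0x1481B → wrap carry → 0x481C
  0x481C + 0x820D = 0x0CA29
  0xCA29 + 0xD5B1 = 0x19FDA → wrap carry → 0x9FDB
  0x9FDB + 0x569A = 0x0F675
  0xF675 + 0x30CF = 0x12744 → wrap carry → 0x2745
One's-complement sum = 0x2745.
Checksum = ~0x2745 & 0xFFFF = 0xD8BA.

D8BA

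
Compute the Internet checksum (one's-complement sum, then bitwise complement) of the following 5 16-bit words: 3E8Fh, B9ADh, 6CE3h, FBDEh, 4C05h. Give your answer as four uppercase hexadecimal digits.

52FB

One's-complement addition (fold any carry out of bit 15 back into bit 0):
  0x3E8F + 0xB9AD = 0x0F83C
  0xF83C + 0x6CE3 = 0x1651F → wrap carry → 0x6520
  0x6520 + 0xFBDE = 0x160FE → wrap carry → 0x60FF
  0x60FF + 0x4C05 = 0x0AD04
One's-complement sum = 0xAD04.
Checksum = ~0xAD04 & 0xFFFF = 0x52FB.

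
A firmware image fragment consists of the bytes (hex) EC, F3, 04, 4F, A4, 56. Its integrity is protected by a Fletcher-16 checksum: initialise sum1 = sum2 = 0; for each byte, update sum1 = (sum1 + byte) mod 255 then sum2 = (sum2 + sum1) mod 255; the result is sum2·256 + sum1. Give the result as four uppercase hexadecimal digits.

Running sums (mod 255):
  after byte 0 (EC): sum1=236, sum2=236
  after byte 1 (F3): sum1=224, sum2=205
  after byte 2 (04): sum1=228, sum2=178
  after byte 3 (4F): sum1=52, sum2=230
  after byte 4 (A4): sum1=216, sum2=191
  after byte 5 (56): sum1=47, sum2=238
Checksum = sum2·256 + sum1 = 238·256 + 47 = 60975 = 0xEE2F.

EE2F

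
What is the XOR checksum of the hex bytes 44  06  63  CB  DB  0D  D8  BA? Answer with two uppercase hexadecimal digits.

5E

XOR the bytes together:
  start with 0x44
  0x44 ⊕ 0x06 = 0x42
  0x42 ⊕ 0x63 = 0x21
  0x21 ⊕ 0xCB = 0xEA
  0xEA ⊕ 0xDB = 0x31
  0x31 ⊕ 0x0D = 0x3C
  0x3C ⊕ 0xD8 = 0xE4
  0xE4 ⊕ 0xBA = 0x5E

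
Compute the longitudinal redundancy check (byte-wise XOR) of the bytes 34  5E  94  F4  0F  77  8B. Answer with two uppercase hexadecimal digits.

XOR the bytes together:
  start with 0x34
  0x34 ⊕ 0x5E = 0x6A
  0x6A ⊕ 0x94 = 0xFE
  0xFE ⊕ 0xF4 = 0x0A
  0x0A ⊕ 0x0F = 0x05
  0x05 ⊕ 0x77 = 0x72
  0x72 ⊕ 0x8B = 0xF9

F9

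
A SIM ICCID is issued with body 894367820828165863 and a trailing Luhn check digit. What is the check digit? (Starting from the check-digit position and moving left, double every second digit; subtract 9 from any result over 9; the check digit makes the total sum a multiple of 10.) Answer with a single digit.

Partial digits right→left: 3 6 8 5 6 1 8 2 8 0 2 8 7 6 3 4 9 8
Double every second digit counting from the check-digit position (so the 1st, 3rd, 5th, ... of the partial from the right).
  doubled (with −9 where >9): 6 7 3 7 7 4 5 6 9 → sum 54
  kept as-is: 6 5 1 2 0 8 6 4 8 → sum 40
Total = 54 + 40 = 94.
Check digit = (10 − (94 mod 10)) mod 10 = 6.

6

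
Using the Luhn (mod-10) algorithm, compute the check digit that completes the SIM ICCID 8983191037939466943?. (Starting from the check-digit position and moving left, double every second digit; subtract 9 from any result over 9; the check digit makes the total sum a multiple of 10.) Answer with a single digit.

5

Partial digits right→left: 3 4 9 6 6 4 9 3 9 7 3 0 1 9 1 3 8 9 8
Double every second digit counting from the check-digit position (so the 1st, 3rd, 5th, ... of the partial from the right).
  doubled (with −9 where >9): 6 9 3 9 9 6 2 2 7 7 → sum 60
  kept as-is: 4 6 4 3 7 0 9 3 9 → sum 45
Total = 60 + 45 = 105.
Check digit = (10 − (105 mod 10)) mod 10 = 5.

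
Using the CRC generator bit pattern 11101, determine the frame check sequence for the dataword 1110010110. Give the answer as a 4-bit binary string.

Append 4 zeros: 11100101100000. Divide by 11101 (XOR where the leading bit is 1):
  pos 0: 11100 XOR 11101 = 00001
  pos 4: 11011 XOR 11101 = 00110
  pos 6: 11000 XOR 11101 = 00101
  pos 8: 10100 XOR 11101 = 01001
  pos 9: 10010 XOR 11101 = 01111
Remainder (last 4 bits) = 1111. This is the CRC / FCS.

1111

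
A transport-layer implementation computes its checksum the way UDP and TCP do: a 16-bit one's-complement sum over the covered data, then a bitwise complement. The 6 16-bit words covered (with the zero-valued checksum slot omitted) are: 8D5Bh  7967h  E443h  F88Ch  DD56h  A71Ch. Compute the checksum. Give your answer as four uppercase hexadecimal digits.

97F8

One's-complement addition (fold any carry out of bit 15 back into bit 0):
  0x8D5B + 0x7967 = 0x106C2 → wrap carry → 0x06C3
  0x06C3 + 0xE443 = 0x0EB06
  0xEB06 + 0xF88C = 0x1E392 → wrap carry → 0xE393
  0xE393 + 0xDD56 = 0x1C0E9 → wrap carry → 0xC0EA
  0xC0EA + 0xA71C = 0x16806 → wrap carry → 0x6807
One's-complement sum = 0x6807.
Checksum = ~0x6807 & 0xFFFF = 0x97F8.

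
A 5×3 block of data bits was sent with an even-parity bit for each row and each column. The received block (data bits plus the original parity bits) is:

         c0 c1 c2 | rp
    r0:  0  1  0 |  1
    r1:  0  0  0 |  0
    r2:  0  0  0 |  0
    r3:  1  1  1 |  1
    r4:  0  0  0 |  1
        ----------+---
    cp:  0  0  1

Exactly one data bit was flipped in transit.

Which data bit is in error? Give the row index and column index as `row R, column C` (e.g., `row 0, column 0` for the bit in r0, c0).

row 4, column 0

Recompute each row's even parity and compare to rp:
  r0: data parity 1, sent rp 1 → ok
  r1: data parity 0, sent rp 0 → ok
  r2: data parity 0, sent rp 0 → ok
  r3: data parity 1, sent rp 1 → ok
  r4: data parity 0, sent rp 1 → mismatch
Recompute each column's even parity and compare to cp:
  c0: data parity 1, sent cp 0 → mismatch
  c1: data parity 0, sent cp 0 → ok
  c2: data parity 1, sent cp 1 → ok
Exactly one row (r4) and one column (c0) fail → the flipped bit is at their intersection.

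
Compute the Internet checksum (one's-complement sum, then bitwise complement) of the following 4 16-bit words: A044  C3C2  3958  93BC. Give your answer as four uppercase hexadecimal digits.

One's-complement addition (fold any carry out of bit 15 back into bit 0):
  0xA044 + 0xC3C2 = 0x16406 → wrap carry → 0x6407
  0x6407 + 0x3958 = 0x09D5F
  0x9D5F + 0x93BC = 0x1311B → wrap carry → 0x311C
One's-complement sum = 0x311C.
Checksum = ~0x311C & 0xFFFF = 0xCEE3.

CEE3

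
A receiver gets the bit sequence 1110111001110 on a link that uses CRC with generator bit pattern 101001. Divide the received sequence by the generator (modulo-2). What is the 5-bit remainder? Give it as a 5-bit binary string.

01001

Modulo-2 division of 1110111001110 by 101001:
  pos 0: 111011 XOR 101001 = 010010
  pos 1: 100101 XOR 101001 = 001100
  pos 3: 110000 XOR 101001 = 011001
  pos 4: 110011 XOR 101001 = 011010
  pos 5: 110101 XOR 101001 = 011100
  pos 6: 111001 XOR 101001 = 010000
  pos 7: 100000 XOR 101001 = 001001
Remainder = 01001 (nonzero — an error is detected).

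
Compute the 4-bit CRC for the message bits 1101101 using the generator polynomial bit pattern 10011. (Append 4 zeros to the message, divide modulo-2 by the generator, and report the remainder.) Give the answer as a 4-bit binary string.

Append 4 zeros: 11011010000. Divide by 10011 (XOR where the leading bit is 1):
  pos 0: 11011 XOR 10011 = 01000
  pos 1: 10000 XOR 10011 = 00011
  pos 4: 11100 XOR 10011 = 01111
  pos 5: 11110 XOR 10011 = 01101
  pos 6: 11010 XOR 10011 = 01001
Remainder (last 4 bits) = 1001. This is the CRC / FCS.

1001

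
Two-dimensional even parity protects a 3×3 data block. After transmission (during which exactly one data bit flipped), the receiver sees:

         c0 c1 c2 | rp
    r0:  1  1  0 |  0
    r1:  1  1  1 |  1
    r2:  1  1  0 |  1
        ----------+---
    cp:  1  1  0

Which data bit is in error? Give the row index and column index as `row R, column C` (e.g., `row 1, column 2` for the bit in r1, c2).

row 2, column 2

Recompute each row's even parity and compare to rp:
  r0: data parity 0, sent rp 0 → ok
  r1: data parity 1, sent rp 1 → ok
  r2: data parity 0, sent rp 1 → mismatch
Recompute each column's even parity and compare to cp:
  c0: data parity 1, sent cp 1 → ok
  c1: data parity 1, sent cp 1 → ok
  c2: data parity 1, sent cp 0 → mismatch
Exactly one row (r2) and one column (c2) fail → the flipped bit is at their intersection.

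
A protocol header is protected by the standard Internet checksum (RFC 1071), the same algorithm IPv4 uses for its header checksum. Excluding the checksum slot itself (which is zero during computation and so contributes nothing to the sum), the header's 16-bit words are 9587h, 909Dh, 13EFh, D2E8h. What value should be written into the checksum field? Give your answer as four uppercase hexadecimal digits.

One's-complement addition (fold any carry out of bit 15 back into bit 0):
  0x9587 + 0x909D = 0x12624 → wrap carry → 0x2625
  0x2625 + 0x13EF = 0x03A14
  0x3A14 + 0xD2E8 = 0x10CFC → wrap carry → 0x0CFD
One's-complement sum = 0x0CFD.
Checksum = ~0x0CFD & 0xFFFF = 0xF302.

F302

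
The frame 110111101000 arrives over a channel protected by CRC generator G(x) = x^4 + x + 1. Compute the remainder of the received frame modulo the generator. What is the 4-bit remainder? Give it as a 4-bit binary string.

0101

Modulo-2 division of 110111101000 by 10011:
  pos 0: 11011 XOR 10011 = 01000
  pos 1: 10001 XOR 10011 = 00010
  pos 4: 10101 XOR 10011 = 00110
  pos 6: 11000 XOR 10011 = 01011
  pos 7: 10110 XOR 10011 = 00101
Remainder = 0101 (nonzero — an error is detected).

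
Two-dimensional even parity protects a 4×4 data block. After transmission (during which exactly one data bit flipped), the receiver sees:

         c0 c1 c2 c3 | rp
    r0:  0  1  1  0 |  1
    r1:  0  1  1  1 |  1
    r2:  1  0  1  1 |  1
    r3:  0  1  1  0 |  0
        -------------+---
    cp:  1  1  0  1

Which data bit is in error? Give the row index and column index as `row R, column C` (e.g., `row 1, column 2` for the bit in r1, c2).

Recompute each row's even parity and compare to rp:
  r0: data parity 0, sent rp 1 → mismatch
  r1: data parity 1, sent rp 1 → ok
  r2: data parity 1, sent rp 1 → ok
  r3: data parity 0, sent rp 0 → ok
Recompute each column's even parity and compare to cp:
  c0: data parity 1, sent cp 1 → ok
  c1: data parity 1, sent cp 1 → ok
  c2: data parity 0, sent cp 0 → ok
  c3: data parity 0, sent cp 1 → mismatch
Exactly one row (r0) and one column (c3) fail → the flipped bit is at their intersection.

row 0, column 3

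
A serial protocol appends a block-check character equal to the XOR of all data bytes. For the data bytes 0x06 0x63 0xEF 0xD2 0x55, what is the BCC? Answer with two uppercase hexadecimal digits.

XOR the bytes together:
  start with 0x06
  0x06 ⊕ 0x63 = 0x65
  0x65 ⊕ 0xEF = 0x8A
  0x8A ⊕ 0xD2 = 0x58
  0x58 ⊕ 0x55 = 0x0D

0D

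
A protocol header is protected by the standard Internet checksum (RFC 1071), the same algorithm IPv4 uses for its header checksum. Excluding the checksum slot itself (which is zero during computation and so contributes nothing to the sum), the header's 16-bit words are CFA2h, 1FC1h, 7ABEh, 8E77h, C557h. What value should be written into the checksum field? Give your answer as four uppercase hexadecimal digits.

One's-complement addition (fold any carry out of bit 15 back into bit 0):
  0xCFA2 + 0x1FC1 = 0x0EF63
  0xEF63 + 0x7ABE = 0x16A21 → wrap carry → 0x6A22
  0x6A22 + 0x8E77 = 0x0F899
  0xF899 + 0xC557 = 0x1BDF0 → wrap carry → 0xBDF1
One's-complement sum = 0xBDF1.
Checksum = ~0xBDF1 & 0xFFFF = 0x420E.

420E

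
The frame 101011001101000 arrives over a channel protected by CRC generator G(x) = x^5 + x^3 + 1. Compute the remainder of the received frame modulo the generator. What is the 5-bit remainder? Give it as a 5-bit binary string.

Modulo-2 division of 101011001101000 by 101001:
  pos 0: 101011 XOR 101001 = 000010
  pos 4: 100011 XOR 101001 = 001010
  pos 6: 101001 XOR 101001 = 000000
Remainder = 00000 (zero — the frame passes the CRC check).

00000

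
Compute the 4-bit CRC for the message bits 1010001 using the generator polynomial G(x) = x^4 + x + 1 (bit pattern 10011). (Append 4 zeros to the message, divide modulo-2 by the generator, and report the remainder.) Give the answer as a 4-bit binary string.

Append 4 zeros: 10100010000. Divide by 10011 (XOR where the leading bit is 1):
  pos 0: 10100 XOR 10011 = 00111
  pos 2: 11101 XOR 10011 = 01110
  pos 3: 11100 XOR 10011 = 01111
  pos 4: 11110 XOR 10011 = 01101
  pos 5: 11010 XOR 10011 = 01001
  pos 6: 10010 XOR 10011 = 00001
Remainder (last 4 bits) = 0001. This is the CRC / FCS.

0001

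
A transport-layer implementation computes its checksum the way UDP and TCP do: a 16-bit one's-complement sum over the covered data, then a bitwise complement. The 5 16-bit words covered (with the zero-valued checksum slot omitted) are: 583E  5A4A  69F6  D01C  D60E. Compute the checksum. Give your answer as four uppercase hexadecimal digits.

3D55

One's-complement addition (fold any carry out of bit 15 back into bit 0):
  0x583E + 0x5A4A = 0x0B288
  0xB288 + 0x69F6 = 0x11C7E → wrap carry → 0x1C7F
  0x1C7F + 0xD01C = 0x0EC9B
  0xEC9B + 0xD60E = 0x1C2A9 → wrap carry → 0xC2AA
One's-complement sum = 0xC2AA.
Checksum = ~0xC2AA & 0xFFFF = 0x3D55.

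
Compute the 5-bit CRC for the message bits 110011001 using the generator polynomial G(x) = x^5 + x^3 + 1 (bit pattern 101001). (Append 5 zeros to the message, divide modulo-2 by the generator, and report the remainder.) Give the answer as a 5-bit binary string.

Append 5 zeros: 11001100100000. Divide by 101001 (XOR where the leading bit is 1):
  pos 0: 110011 XOR 101001 = 011010
  pos 1: 110100 XOR 101001 = 011101
  pos 2: 111010 XOR 101001 = 010011
  pos 3: 100111 XOR 101001 = 001110
  pos 5: 111000 XOR 101001 = 010001
  pos 6: 100010 XOR 101001 = 001011
  pos 8: 101100 XOR 101001 = 000101
Remainder (last 5 bits) = 00101. This is the CRC / FCS.

00101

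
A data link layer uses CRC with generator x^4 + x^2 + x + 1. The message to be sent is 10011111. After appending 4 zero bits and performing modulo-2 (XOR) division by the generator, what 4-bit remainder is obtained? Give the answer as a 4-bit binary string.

0110

Append 4 zeros: 100111110000. Divide by 10111 (XOR where the leading bit is 1):
  pos 0: 10011 XOR 10111 = 00100
  pos 2: 10011 XOR 10111 = 00100
  pos 4: 10010 XOR 10111 = 00101
  pos 6: 10100 XOR 10111 = 00011
Remainder (last 4 bits) = 0110. This is the CRC / FCS.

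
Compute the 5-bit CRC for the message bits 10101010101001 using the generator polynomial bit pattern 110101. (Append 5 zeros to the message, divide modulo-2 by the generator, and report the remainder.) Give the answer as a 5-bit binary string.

01000

Append 5 zeros: 1010101010100100000. Divide by 110101 (XOR where the leading bit is 1):
  pos 0: 101010 XOR 110101 = 011111
  pos 1: 111111 XOR 110101 = 001010
  pos 3: 101001 XOR 110101 = 011100
  pos 4: 111000 XOR 110101 = 001101
  pos 6: 110110 XOR 110101 = 000011
  pos 10: 110100 XOR 110101 = 000001
Remainder (last 5 bits) = 01000. This is the CRC / FCS.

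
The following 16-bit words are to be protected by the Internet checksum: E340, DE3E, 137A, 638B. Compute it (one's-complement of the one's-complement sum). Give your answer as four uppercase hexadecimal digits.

One's-complement addition (fold any carry out of bit 15 back into bit 0):
  0xE340 + 0xDE3E = 0x1C17E → wrap carry → 0xC17F
  0xC17F + 0x137A = 0x0D4F9
  0xD4F9 + 0x638B = 0x13884 → wrap carry → 0x3885
One's-complement sum = 0x3885.
Checksum = ~0x3885 & 0xFFFF = 0xC77A.

C77A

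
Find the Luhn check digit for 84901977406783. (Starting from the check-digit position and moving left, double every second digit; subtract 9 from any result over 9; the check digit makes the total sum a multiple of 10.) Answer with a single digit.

Partial digits right→left: 3 8 7 6 0 4 7 7 9 1 0 9 4 8
Double every second digit counting from the check-digit position (so the 1st, 3rd, 5th, ... of the partial from the right).
  doubled (with −9 where >9): 6 5 0 5 9 0 8 → sum 33
  kept as-is: 8 6 4 7 1 9 8 → sum 43
Total = 33 + 43 = 76.
Check digit = (10 − (76 mod 10)) mod 10 = 4.

4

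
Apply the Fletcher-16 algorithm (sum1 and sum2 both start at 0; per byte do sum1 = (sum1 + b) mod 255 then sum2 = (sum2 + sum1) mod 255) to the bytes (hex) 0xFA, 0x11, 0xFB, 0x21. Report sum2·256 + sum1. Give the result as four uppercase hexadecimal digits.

3829

Running sums (mod 255):
  after byte 0 (0xFA): sum1=250, sum2=250
  after byte 1 (0x11): sum1=12, sum2=7
  after byte 2 (0xFB): sum1=8, sum2=15
  after byte 3 (0x21): sum1=41, sum2=56
Checksum = sum2·256 + sum1 = 56·256 + 41 = 14377 = 0x3829.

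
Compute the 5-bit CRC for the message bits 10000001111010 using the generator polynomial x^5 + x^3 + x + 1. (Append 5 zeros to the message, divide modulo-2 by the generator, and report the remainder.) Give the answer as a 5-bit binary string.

10010

Append 5 zeros: 1000000111101000000. Divide by 101011 (XOR where the leading bit is 1):
  pos 0: 100000 XOR 101011 = 001011
  pos 2: 101101 XOR 101011 = 000110
  pos 5: 110111 XOR 101011 = 011100
  pos 6: 111000 XOR 101011 = 010011
  pos 7: 100111 XOR 101011 = 001100
  pos 9: 110000 XOR 101011 = 011011
  pos 10: 110110 XOR 101011 = 011101
  pos 11: 111010 XOR 101011 = 010001
  pos 12: 100010 XOR 101011 = 001001
Remainder (last 5 bits) = 10010. This is the CRC / FCS.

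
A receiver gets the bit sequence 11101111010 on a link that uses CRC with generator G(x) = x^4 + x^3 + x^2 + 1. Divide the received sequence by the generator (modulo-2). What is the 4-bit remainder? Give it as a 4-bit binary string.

Modulo-2 division of 11101111010 by 11101:
  pos 0: 11101 XOR 11101 = 00000
  pos 5: 11101 XOR 11101 = 00000
Remainder = 0000 (zero — the frame passes the CRC check).

0000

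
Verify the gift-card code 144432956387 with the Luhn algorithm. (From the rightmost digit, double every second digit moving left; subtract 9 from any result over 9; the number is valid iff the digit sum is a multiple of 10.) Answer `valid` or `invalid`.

From the right, keep odd positions and double even positions (subtract 9 from any doubled value over 9):
  doubled (positions 2,4,...): 7 3 9 6 8 2 → sum 35
  kept (positions 1,3,...): 7 3 5 2 4 4 → sum 25
Total = 60.
60 mod 10 = 0, so the number is valid.

valid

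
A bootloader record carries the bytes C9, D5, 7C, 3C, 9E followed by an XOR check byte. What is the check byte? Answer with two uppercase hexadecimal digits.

C2

XOR the bytes together:
  start with 0xC9
  0xC9 ⊕ 0xD5 = 0x1C
  0x1C ⊕ 0x7C = 0x60
  0x60 ⊕ 0x3C = 0x5C
  0x5C ⊕ 0x9E = 0xC2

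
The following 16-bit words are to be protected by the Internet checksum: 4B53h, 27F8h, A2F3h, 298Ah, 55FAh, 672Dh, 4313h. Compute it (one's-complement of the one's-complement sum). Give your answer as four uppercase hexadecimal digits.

BFFB

One's-complement addition (fold any carry out of bit 15 back into bit 0):
  0x4B53 + 0x27F8 = 0x0734B
  0x734B + 0xA2F3 = 0x1163E → wrap carry → 0x163F
  0x163F + 0x298A = 0x03FC9
  0x3FC9 + 0x55FA = 0x095C3
  0x95C3 + 0x672D = 0x0FCF0
  0xFCF0 + 0x4313 = 0x14003 → wrap carry → 0x4004
One's-complement sum = 0x4004.
Checksum = ~0x4004 & 0xFFFF = 0xBFFB.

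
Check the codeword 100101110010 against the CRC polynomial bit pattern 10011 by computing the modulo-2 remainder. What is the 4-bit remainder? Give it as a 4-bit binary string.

Modulo-2 division of 100101110010 by 10011:
  pos 0: 10010 XOR 10011 = 00001
  pos 4: 11110 XOR 10011 = 01101
  pos 5: 11010 XOR 10011 = 01001
  pos 6: 10011 XOR 10011 = 00000
Remainder = 0000 (zero — the frame passes the CRC check).

0000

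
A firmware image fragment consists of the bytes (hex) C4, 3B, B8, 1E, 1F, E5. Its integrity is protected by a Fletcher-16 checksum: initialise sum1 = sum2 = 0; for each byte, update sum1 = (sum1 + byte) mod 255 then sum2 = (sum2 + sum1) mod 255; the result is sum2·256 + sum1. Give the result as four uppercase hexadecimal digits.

Running sums (mod 255):
  after byte 0 (C4): sum1=196, sum2=196
  after byte 1 (3B): sum1=0, sum2=196
  after byte 2 (B8): sum1=184, sum2=125
  after byte 3 (1E): sum1=214, sum2=84
  after byte 4 (1F): sum1=245, sum2=74
  after byte 5 (E5): sum1=219, sum2=38
Checksum = sum2·256 + sum1 = 38·256 + 219 = 9947 = 0x26DB.

26DB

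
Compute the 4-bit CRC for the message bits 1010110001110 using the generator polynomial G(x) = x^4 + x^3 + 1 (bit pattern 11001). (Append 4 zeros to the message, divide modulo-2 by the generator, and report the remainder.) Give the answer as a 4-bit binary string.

0011

Append 4 zeros: 10101100011100000. Divide by 11001 (XOR where the leading bit is 1):
  pos 0: 10101 XOR 11001 = 01100
  pos 1: 11001 XOR 11001 = 00000
  pos 9: 11100 XOR 11001 = 00101
  pos 11: 10100 XOR 11001 = 01101
  pos 12: 11010 XOR 11001 = 00011
Remainder (last 4 bits) = 0011. This is the CRC / FCS.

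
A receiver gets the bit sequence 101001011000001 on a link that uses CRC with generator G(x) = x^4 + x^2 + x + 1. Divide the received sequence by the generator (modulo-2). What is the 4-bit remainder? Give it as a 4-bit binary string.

0000

Modulo-2 division of 101001011000001 by 10111:
  pos 0: 10100 XOR 10111 = 00011
  pos 3: 11101 XOR 10111 = 01010
  pos 4: 10101 XOR 10111 = 00010
  pos 7: 10000 XOR 10111 = 00111
  pos 9: 11100 XOR 10111 = 01011
  pos 10: 10111 XOR 10111 = 00000
Remainder = 0000 (zero — the frame passes the CRC check).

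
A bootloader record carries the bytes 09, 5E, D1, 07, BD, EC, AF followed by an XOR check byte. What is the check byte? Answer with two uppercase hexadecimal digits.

7F

XOR the bytes together:
  start with 0x09
  0x09 ⊕ 0x5E = 0x57
  0x57 ⊕ 0xD1 = 0x86
  0x86 ⊕ 0x07 = 0x81
  0x81 ⊕ 0xBD = 0x3C
  0x3C ⊕ 0xEC = 0xD0
  0xD0 ⊕ 0xAF = 0x7F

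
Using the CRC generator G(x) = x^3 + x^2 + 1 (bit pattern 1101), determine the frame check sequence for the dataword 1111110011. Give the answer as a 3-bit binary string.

Append 3 zeros: 1111110011000. Divide by 1101 (XOR where the leading bit is 1):
  pos 0: 1111 XOR 1101 = 0010
  pos 2: 1011 XOR 1101 = 0110
  pos 3: 1100 XOR 1101 = 0001
  pos 6: 1011 XOR 1101 = 0110
  pos 7: 1100 XOR 1101 = 0001
Remainder (last 3 bits) = 100. This is the CRC / FCS.

100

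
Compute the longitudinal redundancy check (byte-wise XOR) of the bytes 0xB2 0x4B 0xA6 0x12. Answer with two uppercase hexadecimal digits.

4D

XOR the bytes together:
  start with 0xB2
  0xB2 ⊕ 0x4B = 0xF9
  0xF9 ⊕ 0xA6 = 0x5F
  0x5F ⊕ 0x12 = 0x4D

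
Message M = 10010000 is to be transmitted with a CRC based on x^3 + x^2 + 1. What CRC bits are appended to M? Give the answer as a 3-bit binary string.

100

Append 3 zeros: 10010000000. Divide by 1101 (XOR where the leading bit is 1):
  pos 0: 1001 XOR 1101 = 0100
  pos 1: 1000 XOR 1101 = 0101
  pos 2: 1010 XOR 1101 = 0111
  pos 3: 1110 XOR 1101 = 0011
  pos 5: 1100 XOR 1101 = 0001
Remainder (last 3 bits) = 100. This is the CRC / FCS.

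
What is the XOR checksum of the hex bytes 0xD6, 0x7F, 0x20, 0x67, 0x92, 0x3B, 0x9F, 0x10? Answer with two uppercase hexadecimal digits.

XOR the bytes together:
  start with 0xD6
  0xD6 ⊕ 0x7F = 0xA9
  0xA9 ⊕ 0x20 = 0x89
  0x89 ⊕ 0x67 = 0xEE
  0xEE ⊕ 0x92 = 0x7C
  0x7C ⊕ 0x3B = 0x47
  0x47 ⊕ 0x9F = 0xD8
  0xD8 ⊕ 0x10 = 0xC8

C8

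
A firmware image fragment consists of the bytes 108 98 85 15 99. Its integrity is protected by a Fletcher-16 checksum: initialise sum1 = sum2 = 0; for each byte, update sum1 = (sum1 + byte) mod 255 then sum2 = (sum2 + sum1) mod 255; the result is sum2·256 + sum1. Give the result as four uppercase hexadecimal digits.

2996

Running sums (mod 255):
  after byte 0 (108): sum1=108, sum2=108
  after byte 1 (98): sum1=206, sum2=59
  after byte 2 (85): sum1=36, sum2=95
  after byte 3 (15): sum1=51, sum2=146
  after byte 4 (99): sum1=150, sum2=41
Checksum = sum2·256 + sum1 = 41·256 + 150 = 10646 = 0x2996.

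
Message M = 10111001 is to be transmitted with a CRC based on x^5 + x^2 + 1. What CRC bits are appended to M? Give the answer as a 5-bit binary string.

Append 5 zeros: 1011100100000. Divide by 100101 (XOR where the leading bit is 1):
  pos 0: 101110 XOR 100101 = 001011
  pos 2: 101101 XOR 100101 = 001000
  pos 4: 100000 XOR 100101 = 000101
  pos 7: 101000 XOR 100101 = 001101
Remainder (last 5 bits) = 01101. This is the CRC / FCS.

01101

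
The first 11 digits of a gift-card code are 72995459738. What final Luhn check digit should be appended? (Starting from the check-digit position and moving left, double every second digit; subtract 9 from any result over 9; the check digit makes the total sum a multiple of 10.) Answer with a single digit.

Partial digits right→left: 8 3 7 9 5 4 5 9 9 2 7
Double every second digit counting from the check-digit position (so the 1st, 3rd, 5th, ... of the partial from the right).
  doubled (with −9 where >9): 7 5 1 1 9 5 → sum 28
  kept as-is: 3 9 4 9 2 → sum 27
Total = 28 + 27 = 55.
Check digit = (10 − (55 mod 10)) mod 10 = 5.

5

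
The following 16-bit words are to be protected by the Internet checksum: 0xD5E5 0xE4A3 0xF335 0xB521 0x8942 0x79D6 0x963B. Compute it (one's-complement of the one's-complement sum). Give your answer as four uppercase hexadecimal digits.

03CA

One's-complement addition (fold any carry out of bit 15 back into bit 0):
  0xD5E5 + 0xE4A3 = 0x1BA88 → wrap carry → 0xBA89
  0xBA89 + 0xF335 = 0x1ADBE → wrap carry → 0xADBF
  0xADBF + 0xB521 = 0x162E0 → wrap carry → 0x62E1
  0x62E1 + 0x8942 = 0x0EC23
  0xEC23 + 0x79D6 = 0x165F9 → wrap carry → 0x65FA
  0x65FA + 0x963B = 0x0FC35
One's-complement sum = 0xFC35.
Checksum = ~0xFC35 & 0xFFFF = 0x03CA.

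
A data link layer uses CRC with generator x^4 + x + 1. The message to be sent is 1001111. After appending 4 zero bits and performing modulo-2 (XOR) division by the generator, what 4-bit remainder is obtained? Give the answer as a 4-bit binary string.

Append 4 zeros: 10011110000. Divide by 10011 (XOR where the leading bit is 1):
  pos 0: 10011 XOR 10011 = 00000
  pos 5: 11000 XOR 10011 = 01011
  pos 6: 10110 XOR 10011 = 00101
Remainder (last 4 bits) = 0101. This is the CRC / FCS.

0101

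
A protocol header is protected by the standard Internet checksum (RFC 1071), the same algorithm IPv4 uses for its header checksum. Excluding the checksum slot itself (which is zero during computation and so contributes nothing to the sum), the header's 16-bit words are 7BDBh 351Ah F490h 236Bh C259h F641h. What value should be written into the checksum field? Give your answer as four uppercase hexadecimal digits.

One's-complement addition (fold any carry out of bit 15 back into bit 0):
  0x7BDB + 0x351A = 0x0B0F5
  0xB0F5 + 0xF490 = 0x1A585 → wrap carry → 0xA586
  0xA586 + 0x236B = 0x0C8F1
  0xC8F1 + 0xC259 = 0x18B4A → wrap carry → 0x8B4B
  0x8B4B + 0xF641 = 0x1818C → wrap carry → 0x818D
One's-complement sum = 0x818D.
Checksum = ~0x818D & 0xFFFF = 0x7E72.

7E72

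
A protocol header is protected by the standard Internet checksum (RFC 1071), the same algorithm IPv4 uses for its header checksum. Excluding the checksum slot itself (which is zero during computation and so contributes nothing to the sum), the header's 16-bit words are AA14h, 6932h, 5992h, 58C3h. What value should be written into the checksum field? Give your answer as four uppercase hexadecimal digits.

3A63

One's-complement addition (fold any carry out of bit 15 back into bit 0):
  0xAA14 + 0x6932 = 0x11346 → wrap carry → 0x1347
  0x1347 + 0x5992 = 0x06CD9
  0x6CD9 + 0x58C3 = 0x0C59C
One's-complement sum = 0xC59C.
Checksum = ~0xC59C & 0xFFFF = 0x3A63.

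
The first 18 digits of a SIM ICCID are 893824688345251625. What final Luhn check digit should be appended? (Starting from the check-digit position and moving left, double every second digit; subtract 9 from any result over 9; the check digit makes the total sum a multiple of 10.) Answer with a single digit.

Partial digits right→left: 5 2 6 1 5 2 5 4 3 8 8 6 4 2 8 3 9 8
Double every second digit counting from the check-digit position (so the 1st, 3rd, 5th, ... of the partial from the right).
  doubled (with −9 where >9): 1 3 1 1 6 7 8 7 9 → sum 43
  kept as-is: 2 1 2 4 8 6 2 3 8 → sum 36
Total = 43 + 36 = 79.
Check digit = (10 − (79 mod 10)) mod 10 = 1.

1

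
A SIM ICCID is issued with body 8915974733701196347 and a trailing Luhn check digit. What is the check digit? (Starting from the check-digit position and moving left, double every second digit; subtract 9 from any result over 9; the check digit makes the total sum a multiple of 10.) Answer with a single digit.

Partial digits right→left: 7 4 3 6 9 1 1 0 7 3 3 7 4 7 9 5 1 9 8
Double every second digit counting from the check-digit position (so the 1st, 3rd, 5th, ... of the partial from the right).
  doubled (with −9 where >9): 5 6 9 2 5 6 8 9 2 7 → sum 59
  kept as-is: 4 6 1 0 3 7 7 5 9 → sum 42
Total = 59 + 42 = 101.
Check digit = (10 − (101 mod 10)) mod 10 = 9.

9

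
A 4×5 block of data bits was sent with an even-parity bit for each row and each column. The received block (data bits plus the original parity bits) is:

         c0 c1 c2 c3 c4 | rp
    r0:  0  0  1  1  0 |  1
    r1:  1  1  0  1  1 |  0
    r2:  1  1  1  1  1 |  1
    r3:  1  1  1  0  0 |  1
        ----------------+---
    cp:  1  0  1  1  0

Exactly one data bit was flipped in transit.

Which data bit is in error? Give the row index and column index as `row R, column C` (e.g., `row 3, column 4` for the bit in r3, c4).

row 0, column 1

Recompute each row's even parity and compare to rp:
  r0: data parity 0, sent rp 1 → mismatch
  r1: data parity 0, sent rp 0 → ok
  r2: data parity 1, sent rp 1 → ok
  r3: data parity 1, sent rp 1 → ok
Recompute each column's even parity and compare to cp:
  c0: data parity 1, sent cp 1 → ok
  c1: data parity 1, sent cp 0 → mismatch
  c2: data parity 1, sent cp 1 → ok
  c3: data parity 1, sent cp 1 → ok
  c4: data parity 0, sent cp 0 → ok
Exactly one row (r0) and one column (c1) fail → the flipped bit is at their intersection.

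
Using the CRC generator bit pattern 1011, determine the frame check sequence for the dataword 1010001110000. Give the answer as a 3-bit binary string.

Append 3 zeros: 1010001110000000. Divide by 1011 (XOR where the leading bit is 1):
  pos 0: 1010 XOR 1011 = 0001
  pos 3: 1001 XOR 1011 = 0010
  pos 5: 1011 XOR 1011 = 0000
Remainder (last 3 bits) = 000. This is the CRC / FCS.

000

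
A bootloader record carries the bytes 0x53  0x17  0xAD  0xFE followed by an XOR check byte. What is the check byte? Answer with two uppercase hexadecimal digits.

17

XOR the bytes together:
  start with 0x53
  0x53 ⊕ 0x17 = 0x44
  0x44 ⊕ 0xAD = 0xE9
  0xE9 ⊕ 0xFE = 0x17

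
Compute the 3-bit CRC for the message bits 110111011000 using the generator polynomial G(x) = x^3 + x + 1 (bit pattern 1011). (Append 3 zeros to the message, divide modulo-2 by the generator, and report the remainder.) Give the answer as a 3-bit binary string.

Append 3 zeros: 110111011000000. Divide by 1011 (XOR where the leading bit is 1):
  pos 0: 1101 XOR 1011 = 0110
  pos 1: 1101 XOR 1011 = 0110
  pos 2: 1101 XOR 1011 = 0110
  pos 3: 1100 XOR 1011 = 0111
  pos 4: 1111 XOR 1011 = 0100
  pos 5: 1001 XOR 1011 = 0010
  pos 7: 1000 XOR 1011 = 0011
  pos 9: 1100 XOR 1011 = 0111
  pos 10: 1110 XOR 1011 = 0101
  pos 11: 1010 XOR 1011 = 0001
Remainder (last 3 bits) = 001. This is the CRC / FCS.

001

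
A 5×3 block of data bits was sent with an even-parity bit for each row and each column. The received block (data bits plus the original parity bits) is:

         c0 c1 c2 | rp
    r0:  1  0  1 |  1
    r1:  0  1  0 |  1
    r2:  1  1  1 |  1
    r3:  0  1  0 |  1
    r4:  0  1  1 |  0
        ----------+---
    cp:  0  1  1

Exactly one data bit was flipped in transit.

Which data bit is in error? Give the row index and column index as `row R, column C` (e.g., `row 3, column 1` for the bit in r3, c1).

Recompute each row's even parity and compare to rp:
  r0: data parity 0, sent rp 1 → mismatch
  r1: data parity 1, sent rp 1 → ok
  r2: data parity 1, sent rp 1 → ok
  r3: data parity 1, sent rp 1 → ok
  r4: data parity 0, sent rp 0 → ok
Recompute each column's even parity and compare to cp:
  c0: data parity 0, sent cp 0 → ok
  c1: data parity 0, sent cp 1 → mismatch
  c2: data parity 1, sent cp 1 → ok
Exactly one row (r0) and one column (c1) fail → the flipped bit is at their intersection.

row 0, column 1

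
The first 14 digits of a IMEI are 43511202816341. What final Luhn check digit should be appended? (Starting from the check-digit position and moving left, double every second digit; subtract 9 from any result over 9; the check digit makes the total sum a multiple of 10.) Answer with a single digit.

6

Partial digits right→left: 1 4 3 6 1 8 2 0 2 1 1 5 3 4
Double every second digit counting from the check-digit position (so the 1st, 3rd, 5th, ... of the partial from the right).
  doubled (with −9 where >9): 2 6 2 4 4 2 6 → sum 26
  kept as-is: 4 6 8 0 1 5 4 → sum 28
Total = 26 + 28 = 54.
Check digit = (10 − (54 mod 10)) mod 10 = 6.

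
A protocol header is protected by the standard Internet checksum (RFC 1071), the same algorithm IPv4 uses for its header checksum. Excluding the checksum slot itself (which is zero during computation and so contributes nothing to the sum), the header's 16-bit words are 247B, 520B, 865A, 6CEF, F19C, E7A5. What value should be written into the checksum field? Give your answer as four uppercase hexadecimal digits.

BCEC

One's-complement addition (fold any carry out of bit 15 back into bit 0):
  0x247B + 0x520B = 0x07686
  0x7686 + 0x865A = 0x0FCE0
  0xFCE0 + 0x6CEF = 0x169CF → wrap carry → 0x69D0
  0x69D0 + 0xF19C = 0x15B6C → wrap carry → 0x5B6D
  0x5B6D + 0xE7A5 = 0x14312 → wrap carry → 0x4313
One's-complement sum = 0x4313.
Checksum = ~0x4313 & 0xFFFF = 0xBCEC.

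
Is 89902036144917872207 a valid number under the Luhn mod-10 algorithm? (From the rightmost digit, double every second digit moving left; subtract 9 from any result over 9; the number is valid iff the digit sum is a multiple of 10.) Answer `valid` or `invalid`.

From the right, keep odd positions and double even positions (subtract 9 from any doubled value over 9):
  doubled (positions 2,4,...): 0 4 7 2 8 2 6 4 9 7 → sum 49
  kept (positions 1,3,...): 7 2 7 7 9 4 6 0 0 9 → sum 51
Total = 100.
100 mod 10 = 0, so the number is valid.

valid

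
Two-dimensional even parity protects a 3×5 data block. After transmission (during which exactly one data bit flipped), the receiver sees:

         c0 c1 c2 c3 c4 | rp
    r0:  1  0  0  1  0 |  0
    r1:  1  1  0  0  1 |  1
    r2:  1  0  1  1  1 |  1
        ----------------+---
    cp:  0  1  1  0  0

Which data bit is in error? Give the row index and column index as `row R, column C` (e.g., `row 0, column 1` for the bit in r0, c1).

Recompute each row's even parity and compare to rp:
  r0: data parity 0, sent rp 0 → ok
  r1: data parity 1, sent rp 1 → ok
  r2: data parity 0, sent rp 1 → mismatch
Recompute each column's even parity and compare to cp:
  c0: data parity 1, sent cp 0 → mismatch
  c1: data parity 1, sent cp 1 → ok
  c2: data parity 1, sent cp 1 → ok
  c3: data parity 0, sent cp 0 → ok
  c4: data parity 0, sent cp 0 → ok
Exactly one row (r2) and one column (c0) fail → the flipped bit is at their intersection.

row 2, column 0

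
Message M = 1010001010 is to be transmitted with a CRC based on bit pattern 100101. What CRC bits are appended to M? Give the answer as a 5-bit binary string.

10100

Append 5 zeros: 101000101000000. Divide by 100101 (XOR where the leading bit is 1):
  pos 0: 101000 XOR 100101 = 001101
  pos 2: 110110 XOR 100101 = 010011
  pos 3: 100111 XOR 100101 = 000010
  pos 7: 100000 XOR 100101 = 000101
Remainder (last 5 bits) = 10100. This is the CRC / FCS.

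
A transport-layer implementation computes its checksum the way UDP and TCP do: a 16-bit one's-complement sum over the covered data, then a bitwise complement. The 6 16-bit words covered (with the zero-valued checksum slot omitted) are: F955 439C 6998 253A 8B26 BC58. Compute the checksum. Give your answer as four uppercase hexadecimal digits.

ECBB

One's-complement addition (fold any carry out of bit 15 back into bit 0):
  0xF955 + 0x439C = 0x13CF1 → wrap carry → 0x3CF2
  0x3CF2 + 0x6998 = 0x0A68A
  0xA68A + 0x253A = 0x0CBC4
  0xCBC4 + 0x8B26 = 0x156EA → wrap carry → 0x56EB
  0x56EB + 0xBC58 = 0x11343 → wrap carry → 0x1344
One's-complement sum = 0x1344.
Checksum = ~0x1344 & 0xFFFF = 0xECBB.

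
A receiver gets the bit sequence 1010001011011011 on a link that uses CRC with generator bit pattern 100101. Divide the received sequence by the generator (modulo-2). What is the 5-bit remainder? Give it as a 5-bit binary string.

Modulo-2 division of 1010001011011011 by 100101:
  pos 0: 101000 XOR 100101 = 001101
  pos 2: 110110 XOR 100101 = 010011
  pos 3: 100111 XOR 100101 = 000010
  pos 7: 101011 XOR 100101 = 001110
  pos 9: 111001 XOR 100101 = 011100
  pos 10: 111001 XOR 100101 = 011100
Remainder = 11100 (nonzero — an error is detected).

11100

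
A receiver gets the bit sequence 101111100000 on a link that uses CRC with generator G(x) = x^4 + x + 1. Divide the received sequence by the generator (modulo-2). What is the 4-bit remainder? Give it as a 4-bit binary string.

Modulo-2 division of 101111100000 by 10011:
  pos 0: 10111 XOR 10011 = 00100
  pos 2: 10011 XOR 10011 = 00000
Remainder = 0000 (zero — the frame passes the CRC check).

0000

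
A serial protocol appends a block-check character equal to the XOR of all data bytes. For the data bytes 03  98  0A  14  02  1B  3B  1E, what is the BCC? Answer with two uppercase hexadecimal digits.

XOR the bytes together:
  start with 0x03
  0x03 ⊕ 0x98 = 0x9B
  0x9B ⊕ 0x0A = 0x91
  0x91 ⊕ 0x14 = 0x85
  0x85 ⊕ 0x02 = 0x87
  0x87 ⊕ 0x1B = 0x9C
  0x9C ⊕ 0x3B = 0xA7
  0xA7 ⊕ 0x1E = 0xB9

B9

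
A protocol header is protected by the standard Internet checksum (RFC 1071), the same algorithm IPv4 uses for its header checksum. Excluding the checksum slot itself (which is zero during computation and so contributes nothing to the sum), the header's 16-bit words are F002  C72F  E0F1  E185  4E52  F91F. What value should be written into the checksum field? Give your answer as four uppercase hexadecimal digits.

3EE3

One's-complement addition (fold any carry out of bit 15 back into bit 0):
  0xF002 + 0xC72F = 0x1B731 → wrap carry → 0xB732
  0xB732 + 0xE0F1 = 0x19823 → wrap carry → 0x9824
  0x9824 + 0xE185 = 0x179A9 → wrap carry → 0x79AA
  0x79AA + 0x4E52 = 0x0C7FC
  0xC7FC + 0xF91F = 0x1C11B → wrap carry → 0xC11C
One's-complement sum = 0xC11C.
Checksum = ~0xC11C & 0xFFFF = 0x3EE3.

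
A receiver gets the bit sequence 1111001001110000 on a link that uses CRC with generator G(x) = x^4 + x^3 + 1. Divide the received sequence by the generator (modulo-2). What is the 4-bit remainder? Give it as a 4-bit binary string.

0000

Modulo-2 division of 1111001001110000 by 11001:
  pos 0: 11110 XOR 11001 = 00111
  pos 2: 11101 XOR 11001 = 00100
  pos 4: 10000 XOR 11001 = 01001
  pos 5: 10011 XOR 11001 = 01010
  pos 6: 10101 XOR 11001 = 01100
  pos 7: 11001 XOR 11001 = 00000
Remainder = 0000 (zero — the frame passes the CRC check).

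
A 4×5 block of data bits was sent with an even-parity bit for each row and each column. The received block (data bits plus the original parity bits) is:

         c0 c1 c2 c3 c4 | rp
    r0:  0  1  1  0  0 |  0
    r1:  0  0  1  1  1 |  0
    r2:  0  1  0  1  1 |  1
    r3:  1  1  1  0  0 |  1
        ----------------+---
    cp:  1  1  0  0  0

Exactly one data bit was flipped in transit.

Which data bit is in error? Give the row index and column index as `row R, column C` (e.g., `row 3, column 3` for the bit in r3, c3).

Recompute each row's even parity and compare to rp:
  r0: data parity 0, sent rp 0 → ok
  r1: data parity 1, sent rp 0 → mismatch
  r2: data parity 1, sent rp 1 → ok
  r3: data parity 1, sent rp 1 → ok
Recompute each column's even parity and compare to cp:
  c0: data parity 1, sent cp 1 → ok
  c1: data parity 1, sent cp 1 → ok
  c2: data parity 1, sent cp 0 → mismatch
  c3: data parity 0, sent cp 0 → ok
  c4: data parity 0, sent cp 0 → ok
Exactly one row (r1) and one column (c2) fail → the flipped bit is at their intersection.

row 1, column 2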